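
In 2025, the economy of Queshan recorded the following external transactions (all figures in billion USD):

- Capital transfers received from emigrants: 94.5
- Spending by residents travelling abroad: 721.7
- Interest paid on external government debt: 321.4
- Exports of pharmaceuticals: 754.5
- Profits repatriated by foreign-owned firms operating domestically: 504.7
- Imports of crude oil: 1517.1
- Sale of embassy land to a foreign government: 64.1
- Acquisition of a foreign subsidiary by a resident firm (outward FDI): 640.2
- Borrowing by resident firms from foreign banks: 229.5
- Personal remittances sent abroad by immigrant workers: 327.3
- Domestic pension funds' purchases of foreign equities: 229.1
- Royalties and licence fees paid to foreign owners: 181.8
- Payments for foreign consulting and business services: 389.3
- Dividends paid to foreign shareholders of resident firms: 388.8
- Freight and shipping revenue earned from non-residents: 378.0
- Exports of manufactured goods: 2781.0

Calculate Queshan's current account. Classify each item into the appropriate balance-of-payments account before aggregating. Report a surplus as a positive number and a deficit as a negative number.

Goods: 754.5 + 2781.0 - 1517.1 = 2018.4
Services: -181.8 - 389.3 - 721.7 + 378.0 = -914.8
Primary income: -321.4 - 504.7 - 388.8 = -1214.9
Secondary income: -327.3
Current account = 2018.4 + (-914.8) + (-1214.9) + (-327.3) = -438.6
(Excluded from the current account — capital account: capital transfers received from emigrants 94.5, sale of embassy land to a foreign government 64.1; financial account: acquisition of a foreign subsidiary by a resident firm (outward FDI) 640.2, borrowing by resident firms from foreign banks 229.5, domestic pension funds' purchases of foreign equities 229.1.)

-438.6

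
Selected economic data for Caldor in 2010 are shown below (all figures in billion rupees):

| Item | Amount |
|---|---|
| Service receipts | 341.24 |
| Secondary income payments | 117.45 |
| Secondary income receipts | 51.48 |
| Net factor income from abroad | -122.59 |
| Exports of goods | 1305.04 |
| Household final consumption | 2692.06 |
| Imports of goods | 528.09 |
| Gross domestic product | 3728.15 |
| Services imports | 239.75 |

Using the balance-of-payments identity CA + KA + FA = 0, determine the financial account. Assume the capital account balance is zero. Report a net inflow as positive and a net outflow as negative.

Goods balance = 1305.04 - 528.09 = 776.95
Services balance = 341.24 - 239.75 = 101.49
Trade balance (goods + services) = 776.95 + 101.49 = 878.44
Net primary income = -122.59
Net secondary income = 51.48 - 117.45 = -65.97
Current account = 878.44 + (-122.59) + (-65.97) = 689.88
Financial account = -(689.88) = -689.88

-689.88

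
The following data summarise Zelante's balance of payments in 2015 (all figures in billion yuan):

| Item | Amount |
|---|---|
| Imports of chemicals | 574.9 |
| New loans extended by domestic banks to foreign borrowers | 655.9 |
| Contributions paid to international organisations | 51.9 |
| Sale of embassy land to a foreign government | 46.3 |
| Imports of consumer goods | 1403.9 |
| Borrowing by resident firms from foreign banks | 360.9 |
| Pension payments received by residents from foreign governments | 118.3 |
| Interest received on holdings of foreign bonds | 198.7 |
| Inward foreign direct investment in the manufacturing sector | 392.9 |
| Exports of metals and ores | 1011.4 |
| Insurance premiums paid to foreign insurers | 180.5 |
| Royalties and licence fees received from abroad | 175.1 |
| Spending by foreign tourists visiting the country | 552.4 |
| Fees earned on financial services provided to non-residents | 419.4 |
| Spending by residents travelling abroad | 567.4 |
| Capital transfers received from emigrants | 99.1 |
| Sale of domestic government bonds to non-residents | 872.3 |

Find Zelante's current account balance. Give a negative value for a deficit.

-303.3

Goods: -574.9 - 1403.9 + 1011.4 = -967.4
Services: 552.4 + 175.1 - 180.5 - 567.4 + 419.4 = 399.0
Primary income: 198.7
Secondary income: -51.9 + 118.3 = 66.4
Current account = (-967.4) + 399.0 + 198.7 + 66.4 = -303.3
(Excluded from the current account — financial account: new loans extended by domestic banks to foreign borrowers 655.9, borrowing by resident firms from foreign banks 360.9, inward foreign direct investment in the manufacturing sector 392.9, sale of domestic government bonds to non-residents 872.3; capital account: sale of embassy land to a foreign government 46.3, capital transfers received from emigrants 99.1.)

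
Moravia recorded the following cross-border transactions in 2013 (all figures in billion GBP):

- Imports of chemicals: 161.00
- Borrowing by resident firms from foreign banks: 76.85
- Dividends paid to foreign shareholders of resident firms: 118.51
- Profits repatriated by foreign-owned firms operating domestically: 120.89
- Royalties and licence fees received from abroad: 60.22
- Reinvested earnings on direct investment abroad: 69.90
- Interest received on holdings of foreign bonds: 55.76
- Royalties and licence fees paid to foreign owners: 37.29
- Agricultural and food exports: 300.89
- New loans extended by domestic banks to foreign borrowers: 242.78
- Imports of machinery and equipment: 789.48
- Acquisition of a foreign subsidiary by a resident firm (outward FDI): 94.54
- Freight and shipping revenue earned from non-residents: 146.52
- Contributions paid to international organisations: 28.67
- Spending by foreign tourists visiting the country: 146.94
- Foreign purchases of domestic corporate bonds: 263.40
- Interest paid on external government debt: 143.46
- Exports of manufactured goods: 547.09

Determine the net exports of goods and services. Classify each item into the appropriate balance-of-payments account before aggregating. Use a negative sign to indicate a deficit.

Goods: -789.48 + 547.09 - 161.00 + 300.89 = -102.50
Services: 146.52 + 60.22 - 37.29 + 146.94 = 316.39
Trade balance = -102.50 + 316.39 = 213.89
(Excluded from the trade balance — financial account: borrowing by resident firms from foreign banks 76.85, new loans extended by domestic banks to foreign borrowers 242.78, acquisition of a foreign subsidiary by a resident firm (outward FDI) 94.54, foreign purchases of domestic corporate bonds 263.40; primary income: dividends paid to foreign shareholders of resident firms 118.51, profits repatriated by foreign-owned firms operating domestically 120.89, reinvested earnings on direct investment abroad 69.90, interest received on holdings of foreign bonds 55.76, interest paid on external government debt 143.46; secondary income: contributions paid to international organisations 28.67.)

213.89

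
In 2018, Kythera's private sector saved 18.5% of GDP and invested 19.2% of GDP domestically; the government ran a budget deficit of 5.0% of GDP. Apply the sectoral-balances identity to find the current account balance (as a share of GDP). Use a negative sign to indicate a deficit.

By the sectoral-balances identity, CA = (S_private - I) + (T - G).
Private balance = 18.5 - 19.2 = -0.7
Government balance (T - G) = -5.0
CA = -0.7 + (-5.0) = -5.7

-5.7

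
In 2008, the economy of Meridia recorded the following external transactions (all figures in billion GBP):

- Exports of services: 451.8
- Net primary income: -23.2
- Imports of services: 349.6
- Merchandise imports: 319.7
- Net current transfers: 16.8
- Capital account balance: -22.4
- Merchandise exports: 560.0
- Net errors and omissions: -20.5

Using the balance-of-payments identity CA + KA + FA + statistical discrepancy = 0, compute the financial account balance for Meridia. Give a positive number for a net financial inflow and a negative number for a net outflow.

Goods balance = 560.0 - 319.7 = 240.3
Services balance = 451.8 - 349.6 = 102.2
Trade balance (goods + services) = 240.3 + 102.2 = 342.5
Net primary income = -23.2
Net secondary income = 16.8
Current account = 342.5 + (-23.2) + 16.8 = 336.1
Financial account = -(336.1 + (-22.4) + (-20.5)) = -293.2

-293.2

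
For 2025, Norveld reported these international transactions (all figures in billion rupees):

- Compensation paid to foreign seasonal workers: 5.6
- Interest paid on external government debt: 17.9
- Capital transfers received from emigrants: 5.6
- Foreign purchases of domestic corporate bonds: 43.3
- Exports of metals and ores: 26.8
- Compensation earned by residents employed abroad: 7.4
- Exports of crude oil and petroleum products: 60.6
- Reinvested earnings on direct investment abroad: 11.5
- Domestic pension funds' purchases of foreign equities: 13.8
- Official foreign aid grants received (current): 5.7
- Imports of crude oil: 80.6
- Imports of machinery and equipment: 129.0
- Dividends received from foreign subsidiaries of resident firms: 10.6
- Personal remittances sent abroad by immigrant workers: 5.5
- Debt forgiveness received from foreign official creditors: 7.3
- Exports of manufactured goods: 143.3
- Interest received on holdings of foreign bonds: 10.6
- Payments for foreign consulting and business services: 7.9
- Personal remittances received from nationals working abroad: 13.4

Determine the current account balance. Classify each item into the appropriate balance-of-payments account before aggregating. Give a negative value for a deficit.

43.4

Goods: 60.6 - 80.6 + 143.3 - 129.0 + 26.8 = 21.1
Services: -7.9
Primary income: 7.4 + 11.5 - 5.6 - 17.9 + 10.6 + 10.6 = 16.6
Secondary income: -5.5 + 5.7 + 13.4 = 13.6
Current account = 21.1 + (-7.9) + 16.6 + 13.6 = 43.4
(Excluded from the current account — capital account: capital transfers received from emigrants 5.6, debt forgiveness received from foreign official creditors 7.3; financial account: foreign purchases of domestic corporate bonds 43.3, domestic pension funds' purchases of foreign equities 13.8.)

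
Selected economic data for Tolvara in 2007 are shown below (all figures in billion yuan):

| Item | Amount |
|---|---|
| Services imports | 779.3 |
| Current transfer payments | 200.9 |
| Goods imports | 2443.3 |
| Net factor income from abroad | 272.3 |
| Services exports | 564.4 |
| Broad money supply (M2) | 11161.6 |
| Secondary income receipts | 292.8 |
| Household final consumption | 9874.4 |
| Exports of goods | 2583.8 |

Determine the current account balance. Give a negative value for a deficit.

Goods balance = 2583.8 - 2443.3 = 140.5
Services balance = 564.4 - 779.3 = -214.9
Trade balance (goods + services) = 140.5 + (-214.9) = -74.4
Net primary income = 272.3
Net secondary income = 292.8 - 200.9 = 91.9
Current account = -74.4 + 272.3 + 91.9 = 289.8

289.8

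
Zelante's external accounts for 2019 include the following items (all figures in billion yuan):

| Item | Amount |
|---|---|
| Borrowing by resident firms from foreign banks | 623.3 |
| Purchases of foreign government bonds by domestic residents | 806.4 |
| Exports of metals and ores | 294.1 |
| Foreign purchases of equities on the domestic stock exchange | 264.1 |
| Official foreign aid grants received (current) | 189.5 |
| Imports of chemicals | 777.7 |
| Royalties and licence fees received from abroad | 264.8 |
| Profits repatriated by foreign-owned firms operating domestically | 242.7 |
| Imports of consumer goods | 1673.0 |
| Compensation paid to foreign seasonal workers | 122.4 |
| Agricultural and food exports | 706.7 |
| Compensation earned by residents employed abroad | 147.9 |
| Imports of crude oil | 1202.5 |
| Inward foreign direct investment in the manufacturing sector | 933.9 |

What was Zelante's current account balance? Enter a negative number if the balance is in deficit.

-2415.3

Goods: -1202.5 + 706.7 - 1673.0 + 294.1 - 777.7 = -2652.4
Services: 264.8
Primary income: -122.4 + 147.9 - 242.7 = -217.2
Secondary income: 189.5
Current account = (-2652.4) + 264.8 + (-217.2) + 189.5 = -2415.3
(Excluded from the current account — financial account: borrowing by resident firms from foreign banks 623.3, purchases of foreign government bonds by domestic residents 806.4, foreign purchases of equities on the domestic stock exchange 264.1, inward foreign direct investment in the manufacturing sector 933.9.)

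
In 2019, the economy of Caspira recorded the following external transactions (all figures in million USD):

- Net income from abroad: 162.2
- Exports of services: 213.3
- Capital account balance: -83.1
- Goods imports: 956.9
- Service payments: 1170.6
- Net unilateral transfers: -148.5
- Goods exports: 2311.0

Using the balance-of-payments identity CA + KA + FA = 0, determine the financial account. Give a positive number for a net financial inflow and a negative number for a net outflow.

Goods balance = 2311.0 - 956.9 = 1354.1
Services balance = 213.3 - 1170.6 = -957.3
Trade balance (goods + services) = 1354.1 + (-957.3) = 396.8
Net primary income = 162.2
Net secondary income = -148.5
Current account = 396.8 + 162.2 + (-148.5) = 410.5
Financial account = -(410.5 + (-83.1)) = -327.4

-327.4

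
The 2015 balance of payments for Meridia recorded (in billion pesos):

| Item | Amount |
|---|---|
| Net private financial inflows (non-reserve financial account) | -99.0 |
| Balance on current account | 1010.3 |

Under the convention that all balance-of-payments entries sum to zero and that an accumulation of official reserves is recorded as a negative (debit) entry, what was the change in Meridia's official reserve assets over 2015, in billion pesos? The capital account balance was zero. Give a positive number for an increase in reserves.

Official reserve transactions balance = -(1010.3 + (-99.0)) = -911.3
An accumulation of reserves is recorded as a debit (negative entry), so the change in the stock of reserves is the negative of that balance.
Change in official reserves = -(-911.3) = 911.3

911.3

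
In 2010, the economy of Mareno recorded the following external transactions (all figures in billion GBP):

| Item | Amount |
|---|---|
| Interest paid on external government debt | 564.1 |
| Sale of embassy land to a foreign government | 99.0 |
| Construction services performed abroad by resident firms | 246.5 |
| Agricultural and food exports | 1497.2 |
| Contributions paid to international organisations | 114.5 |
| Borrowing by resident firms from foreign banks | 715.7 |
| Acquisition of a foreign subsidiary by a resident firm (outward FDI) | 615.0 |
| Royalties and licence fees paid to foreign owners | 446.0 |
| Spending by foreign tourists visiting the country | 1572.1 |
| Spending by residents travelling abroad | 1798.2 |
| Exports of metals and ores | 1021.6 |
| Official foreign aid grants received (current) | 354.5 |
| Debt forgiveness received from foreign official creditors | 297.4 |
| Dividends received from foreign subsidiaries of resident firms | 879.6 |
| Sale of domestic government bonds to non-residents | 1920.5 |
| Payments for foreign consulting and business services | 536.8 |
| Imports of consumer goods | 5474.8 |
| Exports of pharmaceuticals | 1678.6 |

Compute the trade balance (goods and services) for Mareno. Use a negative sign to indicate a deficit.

Goods: -5474.8 + 1678.6 + 1497.2 + 1021.6 = -1277.4
Services: -536.8 - 446.0 + 246.5 + 1572.1 - 1798.2 = -962.4
Trade balance = -1277.4 + (-962.4) = -2239.8
(Excluded from the trade balance — primary income: interest paid on external government debt 564.1, dividends received from foreign subsidiaries of resident firms 879.6; capital account: sale of embassy land to a foreign government 99.0, debt forgiveness received from foreign official creditors 297.4; secondary income: contributions paid to international organisations 114.5, official foreign aid grants received (current) 354.5; financial account: borrowing by resident firms from foreign banks 715.7, acquisition of a foreign subsidiary by a resident firm (outward FDI) 615.0, sale of domestic government bonds to non-residents 1920.5.)

-2239.8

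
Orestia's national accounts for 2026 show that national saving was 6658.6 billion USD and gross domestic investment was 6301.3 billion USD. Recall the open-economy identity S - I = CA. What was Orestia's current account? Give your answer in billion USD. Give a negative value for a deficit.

357.3

CA = S - I = 6658.6 - 6301.3 = 357.3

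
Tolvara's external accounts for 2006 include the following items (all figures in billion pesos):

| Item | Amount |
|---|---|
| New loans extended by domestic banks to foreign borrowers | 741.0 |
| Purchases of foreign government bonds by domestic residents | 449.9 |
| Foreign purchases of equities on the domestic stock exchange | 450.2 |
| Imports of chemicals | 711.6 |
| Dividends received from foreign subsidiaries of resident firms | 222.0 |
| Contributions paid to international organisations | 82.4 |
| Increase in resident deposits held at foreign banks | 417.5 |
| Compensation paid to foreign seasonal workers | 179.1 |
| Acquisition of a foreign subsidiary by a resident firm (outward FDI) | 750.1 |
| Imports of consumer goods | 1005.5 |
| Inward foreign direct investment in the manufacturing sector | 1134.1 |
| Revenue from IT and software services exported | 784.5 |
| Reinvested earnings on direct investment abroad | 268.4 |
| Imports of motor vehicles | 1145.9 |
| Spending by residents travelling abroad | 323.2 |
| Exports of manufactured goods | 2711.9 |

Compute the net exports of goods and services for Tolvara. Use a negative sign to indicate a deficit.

310.2

Goods: 2711.9 - 1005.5 - 711.6 - 1145.9 = -151.1
Services: 784.5 - 323.2 = 461.3
Trade balance = -151.1 + 461.3 = 310.2
(Excluded from the trade balance — financial account: new loans extended by domestic banks to foreign borrowers 741.0, purchases of foreign government bonds by domestic residents 449.9, foreign purchases of equities on the domestic stock exchange 450.2, increase in resident deposits held at foreign banks 417.5, acquisition of a foreign subsidiary by a resident firm (outward FDI) 750.1, inward foreign direct investment in the manufacturing sector 1134.1; primary income: dividends received from foreign subsidiaries of resident firms 222.0, compensation paid to foreign seasonal workers 179.1, reinvested earnings on direct investment abroad 268.4; secondary income: contributions paid to international organisations 82.4.)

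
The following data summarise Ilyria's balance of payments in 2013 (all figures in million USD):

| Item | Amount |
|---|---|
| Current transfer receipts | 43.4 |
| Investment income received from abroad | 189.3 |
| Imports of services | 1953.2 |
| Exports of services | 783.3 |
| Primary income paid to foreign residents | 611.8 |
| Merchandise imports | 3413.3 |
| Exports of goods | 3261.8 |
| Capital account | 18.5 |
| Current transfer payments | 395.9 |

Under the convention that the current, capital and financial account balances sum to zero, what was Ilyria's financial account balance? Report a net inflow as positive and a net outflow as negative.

Goods balance = 3261.8 - 3413.3 = -151.5
Services balance = 783.3 - 1953.2 = -1169.9
Trade balance (goods + services) = -151.5 + (-1169.9) = -1321.4
Net primary income = 189.3 - 611.8 = -422.5
Net secondary income = 43.4 - 395.9 = -352.5
Current account = -1321.4 + (-422.5) + (-352.5) = -2096.4
Financial account = -(-2096.4 + 18.5) = 2077.9

2077.9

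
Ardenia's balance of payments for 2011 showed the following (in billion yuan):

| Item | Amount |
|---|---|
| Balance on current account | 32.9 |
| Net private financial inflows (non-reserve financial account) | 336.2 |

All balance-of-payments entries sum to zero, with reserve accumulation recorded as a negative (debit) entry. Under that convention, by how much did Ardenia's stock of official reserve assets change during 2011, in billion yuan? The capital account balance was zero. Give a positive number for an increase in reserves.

369.1

Official reserve transactions balance = -(32.9 + 336.2) = -369.1
An accumulation of reserves is recorded as a debit (negative entry), so the change in the stock of reserves is the negative of that balance.
Change in official reserves = -(-369.1) = 369.1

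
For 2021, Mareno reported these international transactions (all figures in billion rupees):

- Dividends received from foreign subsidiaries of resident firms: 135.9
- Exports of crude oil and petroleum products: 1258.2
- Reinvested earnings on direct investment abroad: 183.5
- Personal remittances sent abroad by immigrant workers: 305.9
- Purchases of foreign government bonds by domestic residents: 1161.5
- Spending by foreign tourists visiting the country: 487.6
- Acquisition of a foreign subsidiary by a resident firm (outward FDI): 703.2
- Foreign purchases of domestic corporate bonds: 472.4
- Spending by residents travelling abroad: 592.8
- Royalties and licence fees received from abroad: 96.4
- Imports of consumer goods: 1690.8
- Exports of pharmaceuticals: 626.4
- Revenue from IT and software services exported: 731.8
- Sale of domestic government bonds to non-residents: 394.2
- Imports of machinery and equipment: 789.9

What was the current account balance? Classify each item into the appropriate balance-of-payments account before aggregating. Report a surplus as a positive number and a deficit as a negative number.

140.4

Goods: -1690.8 + 1258.2 - 789.9 + 626.4 = -596.1
Services: 96.4 + 487.6 + 731.8 - 592.8 = 723.0
Primary income: 183.5 + 135.9 = 319.4
Secondary income: -305.9
Current account = (-596.1) + 723.0 + 319.4 + (-305.9) = 140.4
(Excluded from the current account — financial account: purchases of foreign government bonds by domestic residents 1161.5, acquisition of a foreign subsidiary by a resident firm (outward FDI) 703.2, foreign purchases of domestic corporate bonds 472.4, sale of domestic government bonds to non-residents 394.2.)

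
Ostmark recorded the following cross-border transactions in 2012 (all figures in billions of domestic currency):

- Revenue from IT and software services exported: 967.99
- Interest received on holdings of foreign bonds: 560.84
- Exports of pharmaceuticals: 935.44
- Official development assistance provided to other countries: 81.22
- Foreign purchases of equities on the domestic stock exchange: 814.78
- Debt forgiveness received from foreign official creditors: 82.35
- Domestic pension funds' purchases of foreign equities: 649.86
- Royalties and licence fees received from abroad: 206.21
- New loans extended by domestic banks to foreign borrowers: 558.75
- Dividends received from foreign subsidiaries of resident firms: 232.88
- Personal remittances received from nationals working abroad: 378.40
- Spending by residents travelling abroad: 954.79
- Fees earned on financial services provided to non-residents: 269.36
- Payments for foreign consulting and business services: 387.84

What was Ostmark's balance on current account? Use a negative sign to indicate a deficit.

2127.27

Goods: 935.44
Services: 967.99 + 206.21 - 387.84 + 269.36 - 954.79 = 100.93
Primary income: 232.88 + 560.84 = 793.72
Secondary income: -81.22 + 378.40 = 297.18
Current account = 935.44 + 100.93 + 793.72 + 297.18 = 2127.27
(Excluded from the current account — financial account: foreign purchases of equities on the domestic stock exchange 814.78, domestic pension funds' purchases of foreign equities 649.86, new loans extended by domestic banks to foreign borrowers 558.75; capital account: debt forgiveness received from foreign official creditors 82.35.)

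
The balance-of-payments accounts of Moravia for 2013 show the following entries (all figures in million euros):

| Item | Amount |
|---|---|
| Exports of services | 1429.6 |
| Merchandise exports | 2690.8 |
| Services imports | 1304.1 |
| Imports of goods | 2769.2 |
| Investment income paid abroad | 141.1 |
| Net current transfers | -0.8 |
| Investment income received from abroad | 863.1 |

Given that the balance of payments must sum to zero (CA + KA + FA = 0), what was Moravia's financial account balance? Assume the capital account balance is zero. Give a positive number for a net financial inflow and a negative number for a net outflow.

-768.3

Goods balance = 2690.8 - 2769.2 = -78.4
Services balance = 1429.6 - 1304.1 = 125.5
Trade balance (goods + services) = -78.4 + 125.5 = 47.1
Net primary income = 863.1 - 141.1 = 722.0
Net secondary income = -0.8
Current account = 47.1 + 722.0 + (-0.8) = 768.3
Financial account = -(768.3) = -768.3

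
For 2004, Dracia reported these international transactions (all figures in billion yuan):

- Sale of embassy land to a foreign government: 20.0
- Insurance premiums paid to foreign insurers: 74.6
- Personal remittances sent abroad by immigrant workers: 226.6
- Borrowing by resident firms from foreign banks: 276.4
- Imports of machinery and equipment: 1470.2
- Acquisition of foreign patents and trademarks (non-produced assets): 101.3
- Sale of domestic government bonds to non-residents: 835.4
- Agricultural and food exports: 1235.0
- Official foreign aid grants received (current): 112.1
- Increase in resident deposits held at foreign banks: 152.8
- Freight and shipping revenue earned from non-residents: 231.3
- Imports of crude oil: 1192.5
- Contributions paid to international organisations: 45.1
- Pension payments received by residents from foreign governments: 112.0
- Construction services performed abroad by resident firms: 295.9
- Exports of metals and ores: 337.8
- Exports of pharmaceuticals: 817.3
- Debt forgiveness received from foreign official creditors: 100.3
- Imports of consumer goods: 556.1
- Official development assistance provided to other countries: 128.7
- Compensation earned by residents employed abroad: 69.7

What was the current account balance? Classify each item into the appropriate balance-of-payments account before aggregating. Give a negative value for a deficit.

Goods: 337.8 - 556.1 - 1470.2 + 817.3 - 1192.5 + 1235.0 = -828.7
Services: 231.3 - 74.6 + 295.9 = 452.6
Primary income: 69.7
Secondary income: 112.1 - 45.1 - 128.7 - 226.6 + 112.0 = -176.3
Current account = (-828.7) + 452.6 + 69.7 + (-176.3) = -482.7
(Excluded from the current account — capital account: sale of embassy land to a foreign government 20.0, acquisition of foreign patents and trademarks (non-produced assets) 101.3, debt forgiveness received from foreign official creditors 100.3; financial account: borrowing by resident firms from foreign banks 276.4, sale of domestic government bonds to non-residents 835.4, increase in resident deposits held at foreign banks 152.8.)

-482.7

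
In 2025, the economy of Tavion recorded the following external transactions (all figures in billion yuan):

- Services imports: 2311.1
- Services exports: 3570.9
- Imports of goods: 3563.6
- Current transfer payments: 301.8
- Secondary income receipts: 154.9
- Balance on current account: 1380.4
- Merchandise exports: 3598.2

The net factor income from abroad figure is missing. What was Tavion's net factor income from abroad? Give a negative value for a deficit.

Current account = goods balance + services balance + net primary income + net secondary income
Sum of the known components = 1147.5
Net factor income from abroad = CA - (known components) = 1380.4 - 1147.5 = 232.9

232.9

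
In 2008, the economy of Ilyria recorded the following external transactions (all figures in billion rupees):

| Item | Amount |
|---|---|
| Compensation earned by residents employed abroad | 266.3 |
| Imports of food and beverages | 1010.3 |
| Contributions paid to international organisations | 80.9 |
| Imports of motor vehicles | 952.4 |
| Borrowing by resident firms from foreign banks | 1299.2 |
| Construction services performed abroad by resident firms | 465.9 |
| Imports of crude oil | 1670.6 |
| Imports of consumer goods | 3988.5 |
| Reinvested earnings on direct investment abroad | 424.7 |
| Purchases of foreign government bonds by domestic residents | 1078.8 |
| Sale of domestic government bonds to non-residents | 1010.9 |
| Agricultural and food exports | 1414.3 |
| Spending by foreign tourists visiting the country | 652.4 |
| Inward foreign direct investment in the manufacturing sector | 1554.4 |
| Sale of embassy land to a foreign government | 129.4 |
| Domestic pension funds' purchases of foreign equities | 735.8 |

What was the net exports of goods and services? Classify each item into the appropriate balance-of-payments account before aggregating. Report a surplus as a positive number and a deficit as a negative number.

Goods: -1010.3 - 952.4 - 3988.5 - 1670.6 + 1414.3 = -6207.5
Services: 652.4 + 465.9 = 1118.3
Trade balance = -6207.5 + 1118.3 = -5089.2
(Excluded from the trade balance — primary income: compensation earned by residents employed abroad 266.3, reinvested earnings on direct investment abroad 424.7; secondary income: contributions paid to international organisations 80.9; financial account: borrowing by resident firms from foreign banks 1299.2, purchases of foreign government bonds by domestic residents 1078.8, sale of domestic government bonds to non-residents 1010.9, inward foreign direct investment in the manufacturing sector 1554.4, domestic pension funds' purchases of foreign equities 735.8; capital account: sale of embassy land to a foreign government 129.4.)

-5089.2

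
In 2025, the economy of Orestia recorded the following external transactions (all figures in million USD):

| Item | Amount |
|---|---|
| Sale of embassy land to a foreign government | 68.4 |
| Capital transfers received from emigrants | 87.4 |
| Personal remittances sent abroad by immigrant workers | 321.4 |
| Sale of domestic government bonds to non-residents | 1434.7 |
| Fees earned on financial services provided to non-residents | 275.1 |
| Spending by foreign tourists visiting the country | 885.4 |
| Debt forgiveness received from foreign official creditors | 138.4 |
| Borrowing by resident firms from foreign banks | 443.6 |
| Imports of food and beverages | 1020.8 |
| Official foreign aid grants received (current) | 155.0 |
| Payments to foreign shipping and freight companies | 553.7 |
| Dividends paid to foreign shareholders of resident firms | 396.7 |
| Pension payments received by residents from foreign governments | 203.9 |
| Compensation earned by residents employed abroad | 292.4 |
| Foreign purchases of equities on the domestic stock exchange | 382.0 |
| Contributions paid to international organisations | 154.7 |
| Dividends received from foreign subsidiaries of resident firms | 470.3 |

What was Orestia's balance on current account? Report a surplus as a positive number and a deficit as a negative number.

Goods: -1020.8
Services: 275.1 - 553.7 + 885.4 = 606.8
Primary income: -396.7 + 470.3 + 292.4 = 366.0
Secondary income: 203.9 - 154.7 - 321.4 + 155.0 = -117.2
Current account = (-1020.8) + 606.8 + 366.0 + (-117.2) = -165.2
(Excluded from the current account — capital account: sale of embassy land to a foreign government 68.4, capital transfers received from emigrants 87.4, debt forgiveness received from foreign official creditors 138.4; financial account: sale of domestic government bonds to non-residents 1434.7, borrowing by resident firms from foreign banks 443.6, foreign purchases of equities on the domestic stock exchange 382.0.)

-165.2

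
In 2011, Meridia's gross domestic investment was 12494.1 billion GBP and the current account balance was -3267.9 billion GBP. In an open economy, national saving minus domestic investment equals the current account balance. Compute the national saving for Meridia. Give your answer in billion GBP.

9226.2

S = I + CA = 12494.1 + (-3267.9) = 9226.2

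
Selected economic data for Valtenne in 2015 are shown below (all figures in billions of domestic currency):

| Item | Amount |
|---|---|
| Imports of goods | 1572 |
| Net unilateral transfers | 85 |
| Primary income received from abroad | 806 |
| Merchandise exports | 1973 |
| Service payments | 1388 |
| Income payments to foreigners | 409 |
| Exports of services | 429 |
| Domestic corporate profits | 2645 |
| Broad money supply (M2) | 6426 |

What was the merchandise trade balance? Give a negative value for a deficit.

401

Goods balance = 1973 - 1572 = 401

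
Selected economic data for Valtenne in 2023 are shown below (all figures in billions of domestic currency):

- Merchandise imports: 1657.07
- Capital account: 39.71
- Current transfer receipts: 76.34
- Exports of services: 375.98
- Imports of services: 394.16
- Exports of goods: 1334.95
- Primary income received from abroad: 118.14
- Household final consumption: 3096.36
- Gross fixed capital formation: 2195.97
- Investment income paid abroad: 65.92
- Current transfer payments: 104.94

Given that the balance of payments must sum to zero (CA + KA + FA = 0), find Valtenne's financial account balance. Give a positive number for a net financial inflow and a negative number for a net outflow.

Goods balance = 1334.95 - 1657.07 = -322.12
Services balance = 375.98 - 394.16 = -18.18
Trade balance (goods + services) = -322.12 + (-18.18) = -340.30
Net primary income = 118.14 - 65.92 = 52.22
Net secondary income = 76.34 - 104.94 = -28.60
Current account = -340.30 + 52.22 + (-28.60) = -316.68
Financial account = -(-316.68 + 39.71) = 276.97

276.97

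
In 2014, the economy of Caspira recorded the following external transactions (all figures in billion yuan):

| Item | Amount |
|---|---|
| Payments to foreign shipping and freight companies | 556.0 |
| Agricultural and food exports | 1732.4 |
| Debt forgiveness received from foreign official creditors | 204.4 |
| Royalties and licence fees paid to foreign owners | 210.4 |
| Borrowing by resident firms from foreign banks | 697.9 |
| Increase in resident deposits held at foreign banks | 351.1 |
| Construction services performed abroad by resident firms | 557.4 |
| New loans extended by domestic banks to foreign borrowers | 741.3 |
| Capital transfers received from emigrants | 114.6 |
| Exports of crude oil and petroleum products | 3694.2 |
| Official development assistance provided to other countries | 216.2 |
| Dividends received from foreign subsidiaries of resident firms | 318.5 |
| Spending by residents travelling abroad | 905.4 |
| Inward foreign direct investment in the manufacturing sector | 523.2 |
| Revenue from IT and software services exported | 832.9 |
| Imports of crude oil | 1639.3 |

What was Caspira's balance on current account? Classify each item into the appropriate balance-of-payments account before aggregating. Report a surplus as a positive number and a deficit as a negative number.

3608.1

Goods: 3694.2 - 1639.3 + 1732.4 = 3787.3
Services: -556.0 + 557.4 + 832.9 - 905.4 - 210.4 = -281.5
Primary income: 318.5
Secondary income: -216.2
Current account = 3787.3 + (-281.5) + 318.5 + (-216.2) = 3608.1
(Excluded from the current account — capital account: debt forgiveness received from foreign official creditors 204.4, capital transfers received from emigrants 114.6; financial account: borrowing by resident firms from foreign banks 697.9, increase in resident deposits held at foreign banks 351.1, new loans extended by domestic banks to foreign borrowers 741.3, inward foreign direct investment in the manufacturing sector 523.2.)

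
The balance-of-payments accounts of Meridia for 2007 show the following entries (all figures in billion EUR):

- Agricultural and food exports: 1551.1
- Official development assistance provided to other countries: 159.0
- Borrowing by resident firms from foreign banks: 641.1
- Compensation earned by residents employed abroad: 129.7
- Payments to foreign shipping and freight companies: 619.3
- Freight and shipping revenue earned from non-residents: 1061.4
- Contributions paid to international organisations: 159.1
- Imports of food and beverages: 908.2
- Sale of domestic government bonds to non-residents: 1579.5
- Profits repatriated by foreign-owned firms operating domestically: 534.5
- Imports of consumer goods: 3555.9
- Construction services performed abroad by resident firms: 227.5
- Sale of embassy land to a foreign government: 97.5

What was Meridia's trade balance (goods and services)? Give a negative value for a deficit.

Goods: 1551.1 - 908.2 - 3555.9 = -2913.0
Services: -619.3 + 1061.4 + 227.5 = 669.6
Trade balance = -2913.0 + 669.6 = -2243.4
(Excluded from the trade balance — secondary income: official development assistance provided to other countries 159.0, contributions paid to international organisations 159.1; financial account: borrowing by resident firms from foreign banks 641.1, sale of domestic government bonds to non-residents 1579.5; primary income: compensation earned by residents employed abroad 129.7, profits repatriated by foreign-owned firms operating domestically 534.5; capital account: sale of embassy land to a foreign government 97.5.)

-2243.4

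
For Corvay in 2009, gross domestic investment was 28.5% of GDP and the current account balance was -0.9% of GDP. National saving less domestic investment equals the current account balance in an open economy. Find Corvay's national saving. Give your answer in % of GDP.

27.6

S - I = CA (net lending to the rest of the world).
S = I + CA = 28.5 + (-0.9) = 27.6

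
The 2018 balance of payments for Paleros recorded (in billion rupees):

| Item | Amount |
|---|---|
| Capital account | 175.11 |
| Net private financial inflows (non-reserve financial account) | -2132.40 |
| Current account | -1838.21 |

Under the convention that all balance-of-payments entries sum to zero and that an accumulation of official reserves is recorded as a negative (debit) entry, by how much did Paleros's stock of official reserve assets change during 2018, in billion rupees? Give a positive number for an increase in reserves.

-3795.50

Official reserve transactions balance = -((-1838.21) + 175.11 + (-2132.40)) = 3795.50
An accumulation of reserves is recorded as a debit (negative entry), so the change in the stock of reserves is the negative of that balance.
Change in official reserves = -(3795.50) = -3795.50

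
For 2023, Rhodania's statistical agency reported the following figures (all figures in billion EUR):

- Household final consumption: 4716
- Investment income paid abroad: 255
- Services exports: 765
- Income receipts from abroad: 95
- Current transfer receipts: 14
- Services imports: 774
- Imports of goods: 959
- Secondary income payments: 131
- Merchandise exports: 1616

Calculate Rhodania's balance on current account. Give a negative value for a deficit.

371

Goods balance = 1616 - 959 = 657
Services balance = 765 - 774 = -9
Trade balance (goods + services) = 657 + (-9) = 648
Net primary income = 95 - 255 = -160
Net secondary income = 14 - 131 = -117
Current account = 648 + (-160) + (-117) = 371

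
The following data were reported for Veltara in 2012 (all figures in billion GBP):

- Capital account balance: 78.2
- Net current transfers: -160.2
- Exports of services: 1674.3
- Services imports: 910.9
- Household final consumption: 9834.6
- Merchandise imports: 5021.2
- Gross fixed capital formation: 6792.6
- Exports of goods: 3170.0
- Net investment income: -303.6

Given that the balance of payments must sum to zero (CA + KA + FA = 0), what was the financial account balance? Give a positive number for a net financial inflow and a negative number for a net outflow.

Goods balance = 3170.0 - 5021.2 = -1851.2
Services balance = 1674.3 - 910.9 = 763.4
Trade balance (goods + services) = -1851.2 + 763.4 = -1087.8
Net primary income = -303.6
Net secondary income = -160.2
Current account = -1087.8 + (-303.6) + (-160.2) = -1551.6
Financial account = -(-1551.6 + 78.2) = 1473.4

1473.4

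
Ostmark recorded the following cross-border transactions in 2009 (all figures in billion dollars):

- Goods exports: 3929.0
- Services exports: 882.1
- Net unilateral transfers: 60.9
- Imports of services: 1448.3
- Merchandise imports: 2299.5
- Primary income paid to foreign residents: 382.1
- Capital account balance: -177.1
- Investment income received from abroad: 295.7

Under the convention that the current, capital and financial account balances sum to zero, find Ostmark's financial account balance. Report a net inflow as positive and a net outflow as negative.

-860.7

Goods balance = 3929.0 - 2299.5 = 1629.5
Services balance = 882.1 - 1448.3 = -566.2
Trade balance (goods + services) = 1629.5 + (-566.2) = 1063.3
Net primary income = 295.7 - 382.1 = -86.4
Net secondary income = 60.9
Current account = 1063.3 + (-86.4) + 60.9 = 1037.8
Financial account = -(1037.8 + (-177.1)) = -860.7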